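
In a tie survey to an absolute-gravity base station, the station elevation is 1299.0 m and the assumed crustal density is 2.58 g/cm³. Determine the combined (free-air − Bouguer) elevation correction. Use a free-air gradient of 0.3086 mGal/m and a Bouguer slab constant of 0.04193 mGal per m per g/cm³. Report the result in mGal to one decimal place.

260.3

Combined gradient = 0.3086 − 0.04193 × 2.58 = 0.2004206 mGal/m
Combined elevation correction = 0.2004206 × 1299.0 = 260.3 mGal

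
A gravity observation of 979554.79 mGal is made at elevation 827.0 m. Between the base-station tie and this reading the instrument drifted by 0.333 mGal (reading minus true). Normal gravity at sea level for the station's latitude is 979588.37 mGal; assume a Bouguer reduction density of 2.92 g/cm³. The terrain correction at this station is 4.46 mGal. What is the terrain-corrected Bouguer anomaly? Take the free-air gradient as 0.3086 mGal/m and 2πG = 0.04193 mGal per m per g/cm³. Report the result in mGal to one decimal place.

124.5

Drift-corrected reading = 979554.79 − (0.333) = 979554.457 mGal
Free-air correction = 0.3086 × 827.0 = 255.21 mGal
Free-air anomaly = 979554.457 − 979588.37 + (255.21) = 221.297 mGal
Bouguer slab correction = 0.04193 × 2.92 × 827.0 = 101.25 mGal
Simple Bouguer anomaly = 221.297 − (101.25) = 120.047 mGal
Complete Bouguer anomaly = 120.047 + 4.46 = 124.507 mGal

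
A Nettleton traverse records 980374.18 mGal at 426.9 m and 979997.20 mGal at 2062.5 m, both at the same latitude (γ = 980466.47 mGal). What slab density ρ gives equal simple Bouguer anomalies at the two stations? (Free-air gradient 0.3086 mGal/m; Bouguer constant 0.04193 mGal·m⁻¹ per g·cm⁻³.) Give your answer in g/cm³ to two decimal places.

1.86

Δg_obs = 979997.20 − 980374.18 = -376.98 mGal over Δh = 2062.5 − 426.9 = 1635.6 m
Equal Bouguer anomalies ⇒ Δg_obs + (0.3086 − 0.04193ρ)·Δh = 0
0.3086 − 0.04193ρ = −Δg_obs/Δh = 0.23048
ρ = (0.3086 − 0.23048) / 0.04193 = 1.86 g/cm³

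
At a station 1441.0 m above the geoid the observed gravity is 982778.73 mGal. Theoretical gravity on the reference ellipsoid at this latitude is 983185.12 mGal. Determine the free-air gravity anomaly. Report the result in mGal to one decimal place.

38.3

Free-air correction = 0.3086 × 1441.0 = 444.69 mGal
Free-air anomaly = 982778.73 − 983185.12 + (444.69) = 38.30 mGal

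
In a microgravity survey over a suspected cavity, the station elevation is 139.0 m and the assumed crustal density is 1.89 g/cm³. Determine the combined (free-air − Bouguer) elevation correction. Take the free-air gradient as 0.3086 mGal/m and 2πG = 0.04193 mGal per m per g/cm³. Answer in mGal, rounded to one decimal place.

31.9

Combined gradient = 0.3086 − 0.04193 × 1.89 = 0.2293523 mGal/m
Combined elevation correction = 0.2293523 × 139.0 = 31.9 mGal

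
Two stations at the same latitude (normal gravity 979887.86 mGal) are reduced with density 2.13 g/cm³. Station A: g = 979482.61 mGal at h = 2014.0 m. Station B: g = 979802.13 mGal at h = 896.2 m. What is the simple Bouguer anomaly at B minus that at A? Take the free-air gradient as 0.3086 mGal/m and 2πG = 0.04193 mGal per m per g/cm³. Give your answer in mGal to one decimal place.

Δg_SB(A) = 979482.61 − 979887.86 + 0.3086×2014.0 − 0.04193×2.13×2014.0 = 36.40 mGal
Δg_SB(B) = 979802.13 − 979887.86 + 0.3086×896.2 − 0.04193×2.13×896.2 = 110.80 mGal
Difference = 110.80 − (36.40) = 74.40 mGal

74.4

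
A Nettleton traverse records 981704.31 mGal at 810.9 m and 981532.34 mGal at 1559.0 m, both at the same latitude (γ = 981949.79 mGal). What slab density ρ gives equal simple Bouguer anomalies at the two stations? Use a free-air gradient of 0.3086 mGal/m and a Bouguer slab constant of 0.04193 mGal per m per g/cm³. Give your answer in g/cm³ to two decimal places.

Δg_obs = 981532.34 − 981704.31 = -171.97 mGal over Δh = 1559.0 − 810.9 = 748.1 m
Equal Bouguer anomalies ⇒ Δg_obs + (0.3086 − 0.04193ρ)·Δh = 0
0.3086 − 0.04193ρ = −Δg_obs/Δh = 0.22988
ρ = (0.3086 − 0.22988) / 0.04193 = 1.88 g/cm³

1.88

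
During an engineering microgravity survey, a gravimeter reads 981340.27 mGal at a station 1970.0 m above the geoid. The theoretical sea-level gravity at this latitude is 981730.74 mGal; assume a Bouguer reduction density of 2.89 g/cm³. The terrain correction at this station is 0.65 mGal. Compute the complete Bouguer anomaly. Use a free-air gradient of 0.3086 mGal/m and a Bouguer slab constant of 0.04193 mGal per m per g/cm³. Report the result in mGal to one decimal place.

Free-air correction = 0.3086 × 1970.0 = 607.94 mGal
Free-air anomaly = 981340.27 − 981730.74 + (607.94) = 217.47 mGal
Bouguer slab correction = 0.04193 × 2.89 × 1970.0 = 238.72 mGal
Simple Bouguer anomaly = 217.47 − (238.72) = -21.25 mGal
Complete Bouguer anomaly = -21.25 + 0.65 = -20.60 mGal

-20.6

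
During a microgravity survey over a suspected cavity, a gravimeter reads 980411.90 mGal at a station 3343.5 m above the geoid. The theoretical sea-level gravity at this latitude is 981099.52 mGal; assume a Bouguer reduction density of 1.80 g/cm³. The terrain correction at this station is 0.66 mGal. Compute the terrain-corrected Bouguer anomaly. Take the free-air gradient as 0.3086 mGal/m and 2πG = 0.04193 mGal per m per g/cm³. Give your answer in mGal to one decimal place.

Free-air correction = 0.3086 × 3343.5 = 1031.80 mGal
Free-air anomaly = 980411.90 − 981099.52 + (1031.80) = 344.18 mGal
Bouguer slab correction = 0.04193 × 1.80 × 3343.5 = 252.35 mGal
Simple Bouguer anomaly = 344.18 − (252.35) = 91.83 mGal
Complete Bouguer anomaly = 91.83 + 0.66 = 92.49 mGal

92.5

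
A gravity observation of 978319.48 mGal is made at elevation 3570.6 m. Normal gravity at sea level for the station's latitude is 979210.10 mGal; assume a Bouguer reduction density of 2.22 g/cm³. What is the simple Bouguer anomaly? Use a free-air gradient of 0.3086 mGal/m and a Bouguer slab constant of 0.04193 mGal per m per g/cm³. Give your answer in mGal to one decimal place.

-121.1

Free-air correction = 0.3086 × 3570.6 = 1101.89 mGal
Free-air anomaly = 978319.48 − 979210.10 + (1101.89) = 211.27 mGal
Bouguer slab correction = 0.04193 × 2.22 × 3570.6 = 332.37 mGal
Simple Bouguer anomaly = 211.27 − (332.37) = -121.10 mGal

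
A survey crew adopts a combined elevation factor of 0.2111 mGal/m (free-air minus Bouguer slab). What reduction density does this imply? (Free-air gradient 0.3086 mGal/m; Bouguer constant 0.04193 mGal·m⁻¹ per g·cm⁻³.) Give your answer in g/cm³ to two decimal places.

0.2111 = 0.3086 − 0.04193 × ρ
ρ = (0.3086 − 0.2111) / 0.04193 = 2.33 g/cm³

2.33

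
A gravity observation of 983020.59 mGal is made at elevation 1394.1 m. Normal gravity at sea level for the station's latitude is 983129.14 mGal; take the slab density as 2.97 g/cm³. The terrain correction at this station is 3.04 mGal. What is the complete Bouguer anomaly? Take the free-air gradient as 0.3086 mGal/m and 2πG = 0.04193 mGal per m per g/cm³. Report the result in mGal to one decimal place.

151.1

Free-air correction = 0.3086 × 1394.1 = 430.22 mGal
Free-air anomaly = 983020.59 − 983129.14 + (430.22) = 321.67 mGal
Bouguer slab correction = 0.04193 × 2.97 × 1394.1 = 173.61 mGal
Simple Bouguer anomaly = 321.67 − (173.61) = 148.06 mGal
Complete Bouguer anomaly = 148.06 + 3.04 = 151.10 mGal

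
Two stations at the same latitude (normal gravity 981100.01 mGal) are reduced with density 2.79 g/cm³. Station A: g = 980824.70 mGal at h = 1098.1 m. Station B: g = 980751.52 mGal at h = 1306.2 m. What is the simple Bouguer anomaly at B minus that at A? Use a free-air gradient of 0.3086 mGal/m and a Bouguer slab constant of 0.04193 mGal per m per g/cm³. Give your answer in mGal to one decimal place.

Δg_SB(A) = 980824.70 − 981100.01 + 0.3086×1098.1 − 0.04193×2.79×1098.1 = -64.90 mGal
Δg_SB(B) = 980751.52 − 981100.01 + 0.3086×1306.2 − 0.04193×2.79×1306.2 = -98.20 mGal
Difference = -98.20 − (-64.90) = -33.30 mGal

-33.3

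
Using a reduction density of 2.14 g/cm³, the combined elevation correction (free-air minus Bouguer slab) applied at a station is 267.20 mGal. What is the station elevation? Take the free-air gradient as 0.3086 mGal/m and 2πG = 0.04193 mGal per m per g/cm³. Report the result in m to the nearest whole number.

1221

Combined gradient = 0.3086 − 0.04193 × 2.14 = 0.2188698 mGal/m
h = 267.20 / 0.2188698 = 1220.82 m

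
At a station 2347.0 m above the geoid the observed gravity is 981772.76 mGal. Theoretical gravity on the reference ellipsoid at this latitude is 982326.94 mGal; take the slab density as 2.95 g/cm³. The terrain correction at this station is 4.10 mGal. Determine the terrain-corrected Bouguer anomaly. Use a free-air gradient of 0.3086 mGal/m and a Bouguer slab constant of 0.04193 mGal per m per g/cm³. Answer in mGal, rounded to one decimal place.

-116.1

Free-air correction = 0.3086 × 2347.0 = 724.28 mGal
Free-air anomaly = 981772.76 − 982326.94 + (724.28) = 170.10 mGal
Bouguer slab correction = 0.04193 × 2.95 × 2347.0 = 290.31 mGal
Simple Bouguer anomaly = 170.10 − (290.31) = -120.21 mGal
Complete Bouguer anomaly = -120.21 + 4.10 = -116.11 mGal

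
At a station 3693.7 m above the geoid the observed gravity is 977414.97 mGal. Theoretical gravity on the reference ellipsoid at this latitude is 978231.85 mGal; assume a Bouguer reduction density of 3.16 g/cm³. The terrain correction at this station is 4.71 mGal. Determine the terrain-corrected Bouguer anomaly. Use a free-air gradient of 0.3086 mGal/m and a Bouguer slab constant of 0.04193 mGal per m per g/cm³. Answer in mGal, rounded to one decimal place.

Free-air correction = 0.3086 × 3693.7 = 1139.88 mGal
Free-air anomaly = 977414.97 − 978231.85 + (1139.88) = 323.00 mGal
Bouguer slab correction = 0.04193 × 3.16 × 3693.7 = 489.41 mGal
Simple Bouguer anomaly = 323.00 − (489.41) = -166.41 mGal
Complete Bouguer anomaly = -166.41 + 4.71 = -161.70 mGal

-161.7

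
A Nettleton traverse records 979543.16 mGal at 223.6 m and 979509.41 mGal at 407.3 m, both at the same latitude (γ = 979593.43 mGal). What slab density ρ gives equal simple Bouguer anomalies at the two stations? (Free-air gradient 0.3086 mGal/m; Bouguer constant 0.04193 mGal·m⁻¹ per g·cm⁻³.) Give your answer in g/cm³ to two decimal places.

Δg_obs = 979509.41 − 979543.16 = -33.75 mGal over Δh = 407.3 − 223.6 = 183.7 m
Equal Bouguer anomalies ⇒ Δg_obs + (0.3086 − 0.04193ρ)·Δh = 0
0.3086 − 0.04193ρ = −Δg_obs/Δh = 0.18372
ρ = (0.3086 − 0.18372) / 0.04193 = 2.98 g/cm³

2.98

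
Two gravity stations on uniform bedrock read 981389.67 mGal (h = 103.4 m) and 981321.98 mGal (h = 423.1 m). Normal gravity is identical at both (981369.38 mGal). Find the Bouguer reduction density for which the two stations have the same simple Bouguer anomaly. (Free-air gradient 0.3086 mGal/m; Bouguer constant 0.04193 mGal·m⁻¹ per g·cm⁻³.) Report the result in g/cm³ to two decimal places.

2.31

Δg_obs = 981321.98 − 981389.67 = -67.69 mGal over Δh = 423.1 − 103.4 = 319.7 m
Equal Bouguer anomalies ⇒ Δg_obs + (0.3086 − 0.04193ρ)·Δh = 0
0.3086 − 0.04193ρ = −Δg_obs/Δh = 0.21173
ρ = (0.3086 − 0.21173) / 0.04193 = 2.31 g/cm³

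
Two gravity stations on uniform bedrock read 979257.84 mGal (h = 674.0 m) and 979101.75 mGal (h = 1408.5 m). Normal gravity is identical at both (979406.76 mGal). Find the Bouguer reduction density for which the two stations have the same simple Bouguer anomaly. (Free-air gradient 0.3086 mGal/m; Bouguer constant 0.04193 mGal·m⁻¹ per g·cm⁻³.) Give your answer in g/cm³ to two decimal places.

2.29

Δg_obs = 979101.75 − 979257.84 = -156.09 mGal over Δh = 1408.5 − 674.0 = 734.5 m
Equal Bouguer anomalies ⇒ Δg_obs + (0.3086 − 0.04193ρ)·Δh = 0
0.3086 − 0.04193ρ = −Δg_obs/Δh = 0.21251
ρ = (0.3086 − 0.21251) / 0.04193 = 2.29 g/cm³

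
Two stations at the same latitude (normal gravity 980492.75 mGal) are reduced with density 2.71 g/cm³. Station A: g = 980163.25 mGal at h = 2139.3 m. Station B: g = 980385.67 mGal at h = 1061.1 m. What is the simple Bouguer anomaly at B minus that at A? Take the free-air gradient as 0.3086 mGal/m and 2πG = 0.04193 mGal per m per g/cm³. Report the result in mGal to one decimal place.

Δg_SB(A) = 980163.25 − 980492.75 + 0.3086×2139.3 − 0.04193×2.71×2139.3 = 87.60 mGal
Δg_SB(B) = 980385.67 − 980492.75 + 0.3086×1061.1 − 0.04193×2.71×1061.1 = 99.80 mGal
Difference = 99.80 − (87.60) = 12.20 mGal

12.2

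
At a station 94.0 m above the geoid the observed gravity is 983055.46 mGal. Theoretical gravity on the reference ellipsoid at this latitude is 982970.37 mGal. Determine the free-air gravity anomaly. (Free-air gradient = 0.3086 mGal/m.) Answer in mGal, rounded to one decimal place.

Free-air correction = 0.3086 × 94.0 = 29.01 mGal
Free-air anomaly = 983055.46 − 982970.37 + (29.01) = 114.10 mGal

114.1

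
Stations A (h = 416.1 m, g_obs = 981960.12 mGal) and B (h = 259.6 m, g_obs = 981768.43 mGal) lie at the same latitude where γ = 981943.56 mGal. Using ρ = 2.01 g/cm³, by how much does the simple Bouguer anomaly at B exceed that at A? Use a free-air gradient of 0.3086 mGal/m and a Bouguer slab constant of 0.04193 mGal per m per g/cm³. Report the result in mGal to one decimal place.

-226.8

Δg_SB(A) = 981960.12 − 981943.56 + 0.3086×416.1 − 0.04193×2.01×416.1 = 109.90 mGal
Δg_SB(B) = 981768.43 − 981943.56 + 0.3086×259.6 − 0.04193×2.01×259.6 = -116.90 mGal
Difference = -116.90 − (109.90) = -226.80 mGal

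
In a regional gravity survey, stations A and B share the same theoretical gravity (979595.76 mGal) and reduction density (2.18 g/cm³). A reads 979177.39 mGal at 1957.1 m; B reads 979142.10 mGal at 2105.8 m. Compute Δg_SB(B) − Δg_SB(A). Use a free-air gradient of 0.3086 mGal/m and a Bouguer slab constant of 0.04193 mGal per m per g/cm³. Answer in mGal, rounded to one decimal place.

-3.0

Δg_SB(A) = 979177.39 − 979595.76 + 0.3086×1957.1 − 0.04193×2.18×1957.1 = 6.70 mGal
Δg_SB(B) = 979142.10 − 979595.76 + 0.3086×2105.8 − 0.04193×2.18×2105.8 = 3.70 mGal
Difference = 3.70 − (6.70) = -3.00 mGal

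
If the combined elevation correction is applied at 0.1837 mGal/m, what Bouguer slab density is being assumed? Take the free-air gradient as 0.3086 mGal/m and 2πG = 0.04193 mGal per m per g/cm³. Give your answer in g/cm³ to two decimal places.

2.98

0.1837 = 0.3086 − 0.04193 × ρ
ρ = (0.3086 − 0.1837) / 0.04193 = 2.98 g/cm³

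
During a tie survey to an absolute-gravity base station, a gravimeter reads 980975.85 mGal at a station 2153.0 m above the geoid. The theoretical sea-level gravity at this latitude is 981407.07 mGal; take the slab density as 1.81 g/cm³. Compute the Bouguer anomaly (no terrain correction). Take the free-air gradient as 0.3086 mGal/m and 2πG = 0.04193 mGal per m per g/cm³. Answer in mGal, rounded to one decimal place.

69.8

Free-air correction = 0.3086 × 2153.0 = 664.42 mGal
Free-air anomaly = 980975.85 − 981407.07 + (664.42) = 233.20 mGal
Bouguer slab correction = 0.04193 × 1.81 × 2153.0 = 163.40 mGal
Simple Bouguer anomaly = 233.20 − (163.40) = 69.80 mGal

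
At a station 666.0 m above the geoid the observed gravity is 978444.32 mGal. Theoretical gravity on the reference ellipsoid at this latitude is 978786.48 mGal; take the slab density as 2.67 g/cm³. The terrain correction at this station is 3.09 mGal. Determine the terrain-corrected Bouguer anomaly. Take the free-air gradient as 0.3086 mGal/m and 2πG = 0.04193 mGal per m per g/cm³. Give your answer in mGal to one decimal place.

-208.1

Free-air correction = 0.3086 × 666.0 = 205.53 mGal
Free-air anomaly = 978444.32 − 978786.48 + (205.53) = -136.63 mGal
Bouguer slab correction = 0.04193 × 2.67 × 666.0 = 74.56 mGal
Simple Bouguer anomaly = -136.63 − (74.56) = -211.19 mGal
Complete Bouguer anomaly = -211.19 + 3.09 = -208.10 mGal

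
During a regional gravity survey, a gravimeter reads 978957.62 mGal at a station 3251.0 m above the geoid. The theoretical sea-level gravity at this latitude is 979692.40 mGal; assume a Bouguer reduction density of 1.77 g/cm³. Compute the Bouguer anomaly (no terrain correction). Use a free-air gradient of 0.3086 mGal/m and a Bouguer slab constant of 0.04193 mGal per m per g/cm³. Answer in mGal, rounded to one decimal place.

Free-air correction = 0.3086 × 3251.0 = 1003.26 mGal
Free-air anomaly = 978957.62 − 979692.40 + (1003.26) = 268.48 mGal
Bouguer slab correction = 0.04193 × 1.77 × 3251.0 = 241.28 mGal
Simple Bouguer anomaly = 268.48 − (241.28) = 27.20 mGal

27.2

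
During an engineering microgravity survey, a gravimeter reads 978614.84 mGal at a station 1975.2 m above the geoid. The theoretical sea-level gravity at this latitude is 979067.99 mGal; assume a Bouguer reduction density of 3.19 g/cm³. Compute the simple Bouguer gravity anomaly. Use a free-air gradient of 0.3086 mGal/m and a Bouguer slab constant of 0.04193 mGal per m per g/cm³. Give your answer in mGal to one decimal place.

-107.8

Free-air correction = 0.3086 × 1975.2 = 609.55 mGal
Free-air anomaly = 978614.84 − 979067.99 + (609.55) = 156.40 mGal
Bouguer slab correction = 0.04193 × 3.19 × 1975.2 = 264.20 mGal
Simple Bouguer anomaly = 156.40 − (264.20) = -107.80 mGal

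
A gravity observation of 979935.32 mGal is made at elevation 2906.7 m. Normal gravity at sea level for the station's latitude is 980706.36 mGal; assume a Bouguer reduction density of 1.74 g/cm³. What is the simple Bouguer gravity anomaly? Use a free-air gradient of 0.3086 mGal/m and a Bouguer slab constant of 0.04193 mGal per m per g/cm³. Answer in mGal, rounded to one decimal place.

-86.1

Free-air correction = 0.3086 × 2906.7 = 897.01 mGal
Free-air anomaly = 979935.32 − 980706.36 + (897.01) = 125.97 mGal
Bouguer slab correction = 0.04193 × 1.74 × 2906.7 = 212.07 mGal
Simple Bouguer anomaly = 125.97 − (212.07) = -86.10 mGal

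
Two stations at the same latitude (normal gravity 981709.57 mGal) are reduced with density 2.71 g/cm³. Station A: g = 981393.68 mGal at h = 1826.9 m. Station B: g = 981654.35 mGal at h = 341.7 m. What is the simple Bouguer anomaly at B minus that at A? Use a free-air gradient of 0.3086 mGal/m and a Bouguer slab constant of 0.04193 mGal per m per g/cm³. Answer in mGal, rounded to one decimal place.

Δg_SB(A) = 981393.68 − 981709.57 + 0.3086×1826.9 − 0.04193×2.71×1826.9 = 40.30 mGal
Δg_SB(B) = 981654.35 − 981709.57 + 0.3086×341.7 − 0.04193×2.71×341.7 = 11.40 mGal
Difference = 11.40 − (40.30) = -28.90 mGal

-28.9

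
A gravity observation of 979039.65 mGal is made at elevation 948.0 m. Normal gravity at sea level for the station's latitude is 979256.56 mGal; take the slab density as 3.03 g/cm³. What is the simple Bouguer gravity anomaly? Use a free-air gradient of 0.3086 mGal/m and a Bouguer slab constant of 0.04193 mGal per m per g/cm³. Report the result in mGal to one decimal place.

-44.8

Free-air correction = 0.3086 × 948.0 = 292.55 mGal
Free-air anomaly = 979039.65 − 979256.56 + (292.55) = 75.64 mGal
Bouguer slab correction = 0.04193 × 3.03 × 948.0 = 120.44 mGal
Simple Bouguer anomaly = 75.64 − (120.44) = -44.80 mGal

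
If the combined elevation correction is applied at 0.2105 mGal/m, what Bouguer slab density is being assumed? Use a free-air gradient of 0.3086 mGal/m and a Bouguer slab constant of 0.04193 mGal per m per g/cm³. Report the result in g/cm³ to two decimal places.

2.34

0.2105 = 0.3086 − 0.04193 × ρ
ρ = (0.3086 − 0.2105) / 0.04193 = 2.34 g/cm³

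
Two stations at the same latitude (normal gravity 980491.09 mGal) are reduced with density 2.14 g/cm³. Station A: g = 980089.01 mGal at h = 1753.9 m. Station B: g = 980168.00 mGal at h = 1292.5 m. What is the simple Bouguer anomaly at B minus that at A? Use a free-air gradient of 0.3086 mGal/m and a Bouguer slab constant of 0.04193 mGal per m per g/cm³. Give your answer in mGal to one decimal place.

Δg_SB(A) = 980089.01 − 980491.09 + 0.3086×1753.9 − 0.04193×2.14×1753.9 = -18.20 mGal
Δg_SB(B) = 980168.00 − 980491.09 + 0.3086×1292.5 − 0.04193×2.14×1292.5 = -40.20 mGal
Difference = -40.20 − (-18.20) = -22.00 mGal

-22.0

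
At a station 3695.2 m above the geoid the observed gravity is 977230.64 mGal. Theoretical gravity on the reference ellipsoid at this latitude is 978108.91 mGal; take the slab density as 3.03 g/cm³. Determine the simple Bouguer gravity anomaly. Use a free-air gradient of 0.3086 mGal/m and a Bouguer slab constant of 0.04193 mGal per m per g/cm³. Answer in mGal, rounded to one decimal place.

-207.4

Free-air correction = 0.3086 × 3695.2 = 1140.34 mGal
Free-air anomaly = 977230.64 − 978108.91 + (1140.34) = 262.07 mGal
Bouguer slab correction = 0.04193 × 3.03 × 3695.2 = 469.47 mGal
Simple Bouguer anomaly = 262.07 − (469.47) = -207.40 mGal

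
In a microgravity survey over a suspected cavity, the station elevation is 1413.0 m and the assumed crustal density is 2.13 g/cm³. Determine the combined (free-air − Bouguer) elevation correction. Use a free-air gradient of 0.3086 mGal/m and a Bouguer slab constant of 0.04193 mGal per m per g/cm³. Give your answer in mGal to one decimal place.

309.9

Combined gradient = 0.3086 − 0.04193 × 2.13 = 0.2192891 mGal/m
Combined elevation correction = 0.2192891 × 1413.0 = 309.9 mGal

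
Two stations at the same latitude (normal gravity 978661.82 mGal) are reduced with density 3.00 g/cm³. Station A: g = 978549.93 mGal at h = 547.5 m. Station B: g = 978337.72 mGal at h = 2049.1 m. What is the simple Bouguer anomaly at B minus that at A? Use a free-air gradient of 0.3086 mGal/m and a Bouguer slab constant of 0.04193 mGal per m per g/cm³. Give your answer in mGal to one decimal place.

Δg_SB(A) = 978549.93 − 978661.82 + 0.3086×547.5 − 0.04193×3.00×547.5 = -11.80 mGal
Δg_SB(B) = 978337.72 − 978661.82 + 0.3086×2049.1 − 0.04193×3.00×2049.1 = 50.50 mGal
Difference = 50.50 − (-11.80) = 62.30 mGal

62.3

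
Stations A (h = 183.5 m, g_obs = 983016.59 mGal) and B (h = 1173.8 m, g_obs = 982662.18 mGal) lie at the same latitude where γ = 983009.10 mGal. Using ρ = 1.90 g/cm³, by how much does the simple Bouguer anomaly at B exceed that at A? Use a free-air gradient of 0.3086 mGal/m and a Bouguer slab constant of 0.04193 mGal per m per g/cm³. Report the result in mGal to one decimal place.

-127.7

Δg_SB(A) = 983016.59 − 983009.10 + 0.3086×183.5 − 0.04193×1.90×183.5 = 49.50 mGal
Δg_SB(B) = 982662.18 − 983009.10 + 0.3086×1173.8 − 0.04193×1.90×1173.8 = -78.20 mGal
Difference = -78.20 − (49.50) = -127.70 mGal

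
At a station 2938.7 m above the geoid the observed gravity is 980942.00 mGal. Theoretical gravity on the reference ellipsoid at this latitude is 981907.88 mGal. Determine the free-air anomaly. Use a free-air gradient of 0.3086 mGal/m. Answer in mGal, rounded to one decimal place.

Free-air correction = 0.3086 × 2938.7 = 906.88 mGal
Free-air anomaly = 980942.00 − 981907.88 + (906.88) = -59.00 mGal

-59.0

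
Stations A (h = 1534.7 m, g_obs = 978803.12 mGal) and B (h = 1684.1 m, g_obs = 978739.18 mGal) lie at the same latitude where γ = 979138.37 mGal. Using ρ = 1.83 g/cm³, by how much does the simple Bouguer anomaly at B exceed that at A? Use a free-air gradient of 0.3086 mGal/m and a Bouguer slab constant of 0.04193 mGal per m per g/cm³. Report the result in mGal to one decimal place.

-29.3

Δg_SB(A) = 978803.12 − 979138.37 + 0.3086×1534.7 − 0.04193×1.83×1534.7 = 20.60 mGal
Δg_SB(B) = 978739.18 − 979138.37 + 0.3086×1684.1 − 0.04193×1.83×1684.1 = -8.70 mGal
Difference = -8.70 − (20.60) = -29.30 mGal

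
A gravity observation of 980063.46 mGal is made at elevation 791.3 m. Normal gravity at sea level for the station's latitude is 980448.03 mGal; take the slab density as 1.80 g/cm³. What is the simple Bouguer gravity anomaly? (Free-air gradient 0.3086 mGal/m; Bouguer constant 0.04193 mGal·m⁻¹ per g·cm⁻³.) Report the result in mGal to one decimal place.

Free-air correction = 0.3086 × 791.3 = 244.20 mGal
Free-air anomaly = 980063.46 − 980448.03 + (244.20) = -140.37 mGal
Bouguer slab correction = 0.04193 × 1.80 × 791.3 = 59.72 mGal
Simple Bouguer anomaly = -140.37 − (59.72) = -200.09 mGal

-200.1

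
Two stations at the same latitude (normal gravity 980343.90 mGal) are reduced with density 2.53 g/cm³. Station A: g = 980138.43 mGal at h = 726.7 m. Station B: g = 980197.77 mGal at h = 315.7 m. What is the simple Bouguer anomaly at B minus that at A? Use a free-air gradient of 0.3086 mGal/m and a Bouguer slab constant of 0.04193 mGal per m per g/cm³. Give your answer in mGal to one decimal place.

Δg_SB(A) = 980138.43 − 980343.90 + 0.3086×726.7 − 0.04193×2.53×726.7 = -58.30 mGal
Δg_SB(B) = 980197.77 − 980343.90 + 0.3086×315.7 − 0.04193×2.53×315.7 = -82.20 mGal
Difference = -82.20 − (-58.30) = -23.90 mGal

-23.9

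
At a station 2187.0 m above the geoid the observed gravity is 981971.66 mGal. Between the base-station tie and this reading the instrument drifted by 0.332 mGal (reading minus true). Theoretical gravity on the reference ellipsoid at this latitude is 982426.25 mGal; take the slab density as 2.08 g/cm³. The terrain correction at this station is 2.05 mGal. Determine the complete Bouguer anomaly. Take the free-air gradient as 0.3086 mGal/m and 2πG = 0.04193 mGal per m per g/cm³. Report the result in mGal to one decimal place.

Drift-corrected reading = 981971.66 − (0.332) = 981971.328 mGal
Free-air correction = 0.3086 × 2187.0 = 674.91 mGal
Free-air anomaly = 981971.328 − 982426.25 + (674.91) = 219.988 mGal
Bouguer slab correction = 0.04193 × 2.08 × 2187.0 = 190.74 mGal
Simple Bouguer anomaly = 219.988 − (190.74) = 29.248 mGal
Complete Bouguer anomaly = 29.248 + 2.05 = 31.298 mGal

31.3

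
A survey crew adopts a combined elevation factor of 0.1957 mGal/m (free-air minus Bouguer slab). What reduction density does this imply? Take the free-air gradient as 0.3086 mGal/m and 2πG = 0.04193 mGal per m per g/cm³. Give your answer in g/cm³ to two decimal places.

2.69

0.1957 = 0.3086 − 0.04193 × ρ
ρ = (0.3086 − 0.1957) / 0.04193 = 2.69 g/cm³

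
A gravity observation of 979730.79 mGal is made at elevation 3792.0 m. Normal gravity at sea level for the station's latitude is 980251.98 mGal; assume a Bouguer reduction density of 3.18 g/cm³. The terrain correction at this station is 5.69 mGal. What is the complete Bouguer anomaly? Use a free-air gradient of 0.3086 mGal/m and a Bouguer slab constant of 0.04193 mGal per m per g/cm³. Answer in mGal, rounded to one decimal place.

Free-air correction = 0.3086 × 3792.0 = 1170.21 mGal
Free-air anomaly = 979730.79 − 980251.98 + (1170.21) = 649.02 mGal
Bouguer slab correction = 0.04193 × 3.18 × 3792.0 = 505.62 mGal
Simple Bouguer anomaly = 649.02 − (505.62) = 143.40 mGal
Complete Bouguer anomaly = 143.40 + 5.69 = 149.09 mGal

149.1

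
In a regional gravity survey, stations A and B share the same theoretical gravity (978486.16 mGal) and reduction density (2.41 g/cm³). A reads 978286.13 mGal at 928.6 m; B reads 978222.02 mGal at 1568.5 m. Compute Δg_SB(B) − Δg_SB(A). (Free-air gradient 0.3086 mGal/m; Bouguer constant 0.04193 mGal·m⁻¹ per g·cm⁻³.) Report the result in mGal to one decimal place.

Δg_SB(A) = 978286.13 − 978486.16 + 0.3086×928.6 − 0.04193×2.41×928.6 = -7.30 mGal
Δg_SB(B) = 978222.02 − 978486.16 + 0.3086×1568.5 − 0.04193×2.41×1568.5 = 61.40 mGal
Difference = 61.40 − (-7.30) = 68.70 mGal

68.7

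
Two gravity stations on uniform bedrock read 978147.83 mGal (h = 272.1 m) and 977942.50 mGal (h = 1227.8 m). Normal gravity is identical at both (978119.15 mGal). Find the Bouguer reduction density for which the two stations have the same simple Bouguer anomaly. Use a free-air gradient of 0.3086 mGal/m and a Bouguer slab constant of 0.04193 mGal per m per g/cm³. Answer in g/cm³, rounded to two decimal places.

Δg_obs = 977942.50 − 978147.83 = -205.33 mGal over Δh = 1227.8 − 272.1 = 955.7 m
Equal Bouguer anomalies ⇒ Δg_obs + (0.3086 − 0.04193ρ)·Δh = 0
0.3086 − 0.04193ρ = −Δg_obs/Δh = 0.21485
ρ = (0.3086 − 0.21485) / 0.04193 = 2.24 g/cm³

2.24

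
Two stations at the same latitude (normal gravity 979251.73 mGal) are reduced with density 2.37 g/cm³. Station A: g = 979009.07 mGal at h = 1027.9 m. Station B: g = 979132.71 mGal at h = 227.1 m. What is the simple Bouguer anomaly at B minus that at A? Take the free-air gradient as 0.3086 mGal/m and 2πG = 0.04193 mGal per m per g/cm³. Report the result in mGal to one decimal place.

-43.9

Δg_SB(A) = 979009.07 − 979251.73 + 0.3086×1027.9 − 0.04193×2.37×1027.9 = -27.60 mGal
Δg_SB(B) = 979132.71 − 979251.73 + 0.3086×227.1 − 0.04193×2.37×227.1 = -71.50 mGal
Difference = -71.50 − (-27.60) = -43.90 mGal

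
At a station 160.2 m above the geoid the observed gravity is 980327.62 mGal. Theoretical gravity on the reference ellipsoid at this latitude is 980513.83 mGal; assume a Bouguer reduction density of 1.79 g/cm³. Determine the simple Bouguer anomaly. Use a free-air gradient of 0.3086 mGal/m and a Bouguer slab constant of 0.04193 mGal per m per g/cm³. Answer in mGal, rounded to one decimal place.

Free-air correction = 0.3086 × 160.2 = 49.44 mGal
Free-air anomaly = 980327.62 − 980513.83 + (49.44) = -136.77 mGal
Bouguer slab correction = 0.04193 × 1.79 × 160.2 = 12.02 mGal
Simple Bouguer anomaly = -136.77 − (12.02) = -148.79 mGal

-148.8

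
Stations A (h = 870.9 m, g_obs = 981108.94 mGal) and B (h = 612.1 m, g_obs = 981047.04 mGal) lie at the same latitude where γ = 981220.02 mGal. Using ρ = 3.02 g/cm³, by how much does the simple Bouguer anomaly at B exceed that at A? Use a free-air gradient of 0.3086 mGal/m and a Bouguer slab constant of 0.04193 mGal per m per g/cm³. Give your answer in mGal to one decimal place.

-109.0

Δg_SB(A) = 981108.94 − 981220.02 + 0.3086×870.9 − 0.04193×3.02×870.9 = 47.40 mGal
Δg_SB(B) = 981047.04 − 981220.02 + 0.3086×612.1 − 0.04193×3.02×612.1 = -61.60 mGal
Difference = -61.60 − (47.40) = -109.00 mGal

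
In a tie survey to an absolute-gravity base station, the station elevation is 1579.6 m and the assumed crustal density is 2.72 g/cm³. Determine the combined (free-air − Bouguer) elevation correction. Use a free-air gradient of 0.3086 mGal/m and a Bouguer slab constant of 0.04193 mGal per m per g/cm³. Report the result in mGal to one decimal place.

307.3

Combined gradient = 0.3086 − 0.04193 × 2.72 = 0.1945504 mGal/m
Combined elevation correction = 0.1945504 × 1579.6 = 307.3 mGal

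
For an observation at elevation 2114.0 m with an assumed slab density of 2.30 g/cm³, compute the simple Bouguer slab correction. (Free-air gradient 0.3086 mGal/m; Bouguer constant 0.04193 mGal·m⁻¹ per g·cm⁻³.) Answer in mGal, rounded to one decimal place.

Bouguer slab correction = 0.04193 × 2.30 × 2114.0 = 203.9 mGal

203.9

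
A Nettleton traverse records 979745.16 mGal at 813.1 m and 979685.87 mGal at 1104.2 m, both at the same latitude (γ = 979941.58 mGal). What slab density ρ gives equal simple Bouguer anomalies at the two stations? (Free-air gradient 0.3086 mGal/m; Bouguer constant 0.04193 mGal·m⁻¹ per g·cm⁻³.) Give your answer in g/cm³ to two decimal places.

Δg_obs = 979685.87 − 979745.16 = -59.29 mGal over Δh = 1104.2 − 813.1 = 291.1 m
Equal Bouguer anomalies ⇒ Δg_obs + (0.3086 − 0.04193ρ)·Δh = 0
0.3086 − 0.04193ρ = −Δg_obs/Δh = 0.20368
ρ = (0.3086 − 0.20368) / 0.04193 = 2.50 g/cm³

2.50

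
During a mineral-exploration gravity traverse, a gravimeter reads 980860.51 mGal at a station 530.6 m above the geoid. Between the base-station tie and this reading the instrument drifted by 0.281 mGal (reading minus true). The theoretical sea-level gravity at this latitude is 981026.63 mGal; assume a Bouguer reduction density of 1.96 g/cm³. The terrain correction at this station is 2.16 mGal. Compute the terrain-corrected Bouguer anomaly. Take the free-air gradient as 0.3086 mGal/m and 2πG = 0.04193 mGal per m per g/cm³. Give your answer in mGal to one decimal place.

Drift-corrected reading = 980860.51 − (0.281) = 980860.229 mGal
Free-air correction = 0.3086 × 530.6 = 163.74 mGal
Free-air anomaly = 980860.229 − 981026.63 + (163.74) = -2.661 mGal
Bouguer slab correction = 0.04193 × 1.96 × 530.6 = 43.61 mGal
Simple Bouguer anomaly = -2.661 − (43.61) = -46.271 mGal
Complete Bouguer anomaly = -46.271 + 2.16 = -44.111 mGal

-44.1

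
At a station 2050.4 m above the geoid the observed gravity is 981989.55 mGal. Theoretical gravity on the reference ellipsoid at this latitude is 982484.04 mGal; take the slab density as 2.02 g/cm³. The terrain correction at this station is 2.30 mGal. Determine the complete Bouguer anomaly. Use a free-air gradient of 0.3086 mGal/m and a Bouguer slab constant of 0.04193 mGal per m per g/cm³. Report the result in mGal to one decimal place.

Free-air correction = 0.3086 × 2050.4 = 632.75 mGal
Free-air anomaly = 981989.55 − 982484.04 + (632.75) = 138.26 mGal
Bouguer slab correction = 0.04193 × 2.02 × 2050.4 = 173.67 mGal
Simple Bouguer anomaly = 138.26 − (173.67) = -35.41 mGal
Complete Bouguer anomaly = -35.41 + 2.30 = -33.11 mGal

-33.1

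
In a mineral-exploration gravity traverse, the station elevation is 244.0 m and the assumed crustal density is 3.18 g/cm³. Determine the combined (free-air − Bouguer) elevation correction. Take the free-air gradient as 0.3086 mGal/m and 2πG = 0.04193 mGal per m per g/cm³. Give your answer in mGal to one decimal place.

Combined gradient = 0.3086 − 0.04193 × 3.18 = 0.1752626 mGal/m
Combined elevation correction = 0.1752626 × 244.0 = 42.8 mGal

42.8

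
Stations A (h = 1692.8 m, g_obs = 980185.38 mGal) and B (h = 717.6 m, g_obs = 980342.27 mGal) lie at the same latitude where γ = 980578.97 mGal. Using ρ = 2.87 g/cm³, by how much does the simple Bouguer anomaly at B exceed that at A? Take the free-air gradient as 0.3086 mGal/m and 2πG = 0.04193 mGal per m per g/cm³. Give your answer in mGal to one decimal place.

Δg_SB(A) = 980185.38 − 980578.97 + 0.3086×1692.8 − 0.04193×2.87×1692.8 = -74.90 mGal
Δg_SB(B) = 980342.27 − 980578.97 + 0.3086×717.6 − 0.04193×2.87×717.6 = -101.60 mGal
Difference = -101.60 − (-74.90) = -26.70 mGal

-26.7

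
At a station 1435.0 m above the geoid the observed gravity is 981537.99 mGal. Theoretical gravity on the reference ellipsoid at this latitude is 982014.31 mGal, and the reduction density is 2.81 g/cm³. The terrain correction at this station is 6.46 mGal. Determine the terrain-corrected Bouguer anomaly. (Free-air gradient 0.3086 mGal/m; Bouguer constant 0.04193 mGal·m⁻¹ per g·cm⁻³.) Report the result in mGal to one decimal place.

Free-air correction = 0.3086 × 1435.0 = 442.84 mGal
Free-air anomaly = 981537.99 − 982014.31 + (442.84) = -33.48 mGal
Bouguer slab correction = 0.04193 × 2.81 × 1435.0 = 169.08 mGal
Simple Bouguer anomaly = -33.48 − (169.08) = -202.56 mGal
Complete Bouguer anomaly = -202.56 + 6.46 = -196.10 mGal

-196.1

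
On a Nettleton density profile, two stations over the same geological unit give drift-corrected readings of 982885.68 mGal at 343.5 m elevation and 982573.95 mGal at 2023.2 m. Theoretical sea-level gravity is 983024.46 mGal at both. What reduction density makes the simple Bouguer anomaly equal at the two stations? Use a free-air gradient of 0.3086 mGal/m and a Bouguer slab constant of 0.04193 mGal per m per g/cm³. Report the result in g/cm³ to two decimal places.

Δg_obs = 982573.95 − 982885.68 = -311.73 mGal over Δh = 2023.2 − 343.5 = 1679.7 m
Equal Bouguer anomalies ⇒ Δg_obs + (0.3086 − 0.04193ρ)·Δh = 0
0.3086 − 0.04193ρ = −Δg_obs/Δh = 0.18559
ρ = (0.3086 − 0.18559) / 0.04193 = 2.93 g/cm³

2.93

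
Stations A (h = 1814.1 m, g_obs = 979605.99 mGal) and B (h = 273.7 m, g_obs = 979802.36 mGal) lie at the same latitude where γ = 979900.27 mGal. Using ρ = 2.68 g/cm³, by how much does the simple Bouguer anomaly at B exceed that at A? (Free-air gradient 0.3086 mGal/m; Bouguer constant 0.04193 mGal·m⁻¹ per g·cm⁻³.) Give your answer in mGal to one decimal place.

Δg_SB(A) = 979605.99 − 979900.27 + 0.3086×1814.1 − 0.04193×2.68×1814.1 = 61.70 mGal
Δg_SB(B) = 979802.36 − 979900.27 + 0.3086×273.7 − 0.04193×2.68×273.7 = -44.20 mGal
Difference = -44.20 − (61.70) = -105.90 mGal

-105.9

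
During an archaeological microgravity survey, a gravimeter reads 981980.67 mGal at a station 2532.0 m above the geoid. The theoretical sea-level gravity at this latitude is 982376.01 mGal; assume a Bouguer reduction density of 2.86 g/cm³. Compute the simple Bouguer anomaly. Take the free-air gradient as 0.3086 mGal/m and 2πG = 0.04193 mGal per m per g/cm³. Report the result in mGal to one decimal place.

Free-air correction = 0.3086 × 2532.0 = 781.38 mGal
Free-air anomaly = 981980.67 − 982376.01 + (781.38) = 386.04 mGal
Bouguer slab correction = 0.04193 × 2.86 × 2532.0 = 303.64 mGal
Simple Bouguer anomaly = 386.04 − (303.64) = 82.40 mGal

82.4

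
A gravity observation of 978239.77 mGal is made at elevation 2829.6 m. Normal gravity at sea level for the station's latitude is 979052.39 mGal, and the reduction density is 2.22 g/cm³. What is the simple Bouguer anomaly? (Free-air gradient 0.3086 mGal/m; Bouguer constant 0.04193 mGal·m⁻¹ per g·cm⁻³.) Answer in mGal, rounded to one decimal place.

Free-air correction = 0.3086 × 2829.6 = 873.21 mGal
Free-air anomaly = 978239.77 − 979052.39 + (873.21) = 60.59 mGal
Bouguer slab correction = 0.04193 × 2.22 × 2829.6 = 263.39 mGal
Simple Bouguer anomaly = 60.59 − (263.39) = -202.80 mGal

-202.8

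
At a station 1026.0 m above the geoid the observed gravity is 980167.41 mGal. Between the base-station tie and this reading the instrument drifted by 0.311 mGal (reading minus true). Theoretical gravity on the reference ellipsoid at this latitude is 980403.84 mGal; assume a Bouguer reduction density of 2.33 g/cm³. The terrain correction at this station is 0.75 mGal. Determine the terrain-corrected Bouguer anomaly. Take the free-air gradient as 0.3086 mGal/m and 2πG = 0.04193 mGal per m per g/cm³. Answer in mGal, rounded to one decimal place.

-19.6

Drift-corrected reading = 980167.41 − (0.311) = 980167.099 mGal
Free-air correction = 0.3086 × 1026.0 = 316.62 mGal
Free-air anomaly = 980167.099 − 980403.84 + (316.62) = 79.879 mGal
Bouguer slab correction = 0.04193 × 2.33 × 1026.0 = 100.24 mGal
Simple Bouguer anomaly = 79.879 − (100.24) = -20.361 mGal
Complete Bouguer anomaly = -20.361 + 0.75 = -19.611 mGal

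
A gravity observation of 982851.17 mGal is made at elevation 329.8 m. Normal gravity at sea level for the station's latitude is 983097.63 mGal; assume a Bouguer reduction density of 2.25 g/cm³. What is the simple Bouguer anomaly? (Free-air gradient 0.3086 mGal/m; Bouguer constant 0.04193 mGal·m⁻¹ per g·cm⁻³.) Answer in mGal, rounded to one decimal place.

-175.8

Free-air correction = 0.3086 × 329.8 = 101.78 mGal
Free-air anomaly = 982851.17 − 983097.63 + (101.78) = -144.68 mGal
Bouguer slab correction = 0.04193 × 2.25 × 329.8 = 31.11 mGal
Simple Bouguer anomaly = -144.68 − (31.11) = -175.79 mGal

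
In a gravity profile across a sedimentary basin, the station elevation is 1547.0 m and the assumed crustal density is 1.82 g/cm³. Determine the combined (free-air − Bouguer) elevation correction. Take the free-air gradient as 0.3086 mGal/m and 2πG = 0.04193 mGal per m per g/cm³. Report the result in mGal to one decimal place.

Combined gradient = 0.3086 − 0.04193 × 1.82 = 0.2322874 mGal/m
Combined elevation correction = 0.2322874 × 1547.0 = 359.3 mGal

359.3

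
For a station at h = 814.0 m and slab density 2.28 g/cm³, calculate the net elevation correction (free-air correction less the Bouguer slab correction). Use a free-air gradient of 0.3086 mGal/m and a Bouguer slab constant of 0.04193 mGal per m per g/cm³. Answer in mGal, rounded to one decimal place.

173.4

Combined gradient = 0.3086 − 0.04193 × 2.28 = 0.2129996 mGal/m
Combined elevation correction = 0.2129996 × 814.0 = 173.4 mGal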